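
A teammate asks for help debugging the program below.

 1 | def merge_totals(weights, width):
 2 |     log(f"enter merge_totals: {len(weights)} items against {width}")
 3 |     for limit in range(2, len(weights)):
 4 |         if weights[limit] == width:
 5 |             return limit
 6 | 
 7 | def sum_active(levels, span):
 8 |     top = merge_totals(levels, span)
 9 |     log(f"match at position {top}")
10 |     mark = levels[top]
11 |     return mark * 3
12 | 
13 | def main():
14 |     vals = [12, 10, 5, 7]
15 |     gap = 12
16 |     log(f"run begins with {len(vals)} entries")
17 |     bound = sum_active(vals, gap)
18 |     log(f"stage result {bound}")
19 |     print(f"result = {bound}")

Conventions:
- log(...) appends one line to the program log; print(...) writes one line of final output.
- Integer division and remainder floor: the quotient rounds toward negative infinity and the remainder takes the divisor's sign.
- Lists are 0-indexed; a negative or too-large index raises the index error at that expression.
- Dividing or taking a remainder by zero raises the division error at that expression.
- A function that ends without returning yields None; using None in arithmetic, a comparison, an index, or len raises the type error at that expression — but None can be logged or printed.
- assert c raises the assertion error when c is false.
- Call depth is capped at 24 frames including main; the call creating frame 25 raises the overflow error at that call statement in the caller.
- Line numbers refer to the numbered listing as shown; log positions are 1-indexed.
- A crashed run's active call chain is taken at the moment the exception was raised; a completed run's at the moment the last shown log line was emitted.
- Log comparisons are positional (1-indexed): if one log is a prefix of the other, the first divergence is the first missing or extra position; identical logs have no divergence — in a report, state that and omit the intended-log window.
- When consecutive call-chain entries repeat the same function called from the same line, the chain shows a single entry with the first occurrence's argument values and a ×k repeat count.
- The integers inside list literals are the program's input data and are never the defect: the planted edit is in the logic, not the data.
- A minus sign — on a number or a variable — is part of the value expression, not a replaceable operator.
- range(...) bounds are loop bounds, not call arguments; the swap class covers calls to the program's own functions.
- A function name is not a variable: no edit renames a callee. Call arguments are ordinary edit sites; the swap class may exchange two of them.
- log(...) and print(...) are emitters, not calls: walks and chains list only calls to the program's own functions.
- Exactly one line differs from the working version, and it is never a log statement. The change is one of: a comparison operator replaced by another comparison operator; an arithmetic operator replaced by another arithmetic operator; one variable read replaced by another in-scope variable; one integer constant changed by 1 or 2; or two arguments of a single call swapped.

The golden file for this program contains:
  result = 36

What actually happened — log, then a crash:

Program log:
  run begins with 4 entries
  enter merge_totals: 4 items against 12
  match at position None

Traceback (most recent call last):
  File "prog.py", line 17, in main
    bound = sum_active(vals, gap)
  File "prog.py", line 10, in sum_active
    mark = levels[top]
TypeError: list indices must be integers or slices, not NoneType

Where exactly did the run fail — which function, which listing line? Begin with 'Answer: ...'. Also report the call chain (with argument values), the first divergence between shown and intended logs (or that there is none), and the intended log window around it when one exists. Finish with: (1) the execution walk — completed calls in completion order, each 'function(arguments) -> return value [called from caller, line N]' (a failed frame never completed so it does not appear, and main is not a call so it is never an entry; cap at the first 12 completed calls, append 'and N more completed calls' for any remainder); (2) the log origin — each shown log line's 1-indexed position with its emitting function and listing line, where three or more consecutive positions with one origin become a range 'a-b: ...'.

Answer: the error was raised in sum_active, line 10.
Key observation: Everything matches until log position 3, which reads 'match at position None' in place of 'match at position 0'.
Call chain: main -> sum_active([12, 10, 5, 7], 12) (called at line 17).
First divergence: position 3 — the shown line 'match at position None' should read 'match at position 0'.
Intended log window:
  1: run begins with 4 entries
  2: enter merge_totals: 4 items against 12
  3: match at position 0
  4: stage result 36
Execution walk:
  merge_totals([12, 10, 5, 7], 12) -> None  [called from sum_active, line 8]
Log origins:
  1 — main, line 16
  2 — merge_totals, line 2
  3 — sum_active, line 9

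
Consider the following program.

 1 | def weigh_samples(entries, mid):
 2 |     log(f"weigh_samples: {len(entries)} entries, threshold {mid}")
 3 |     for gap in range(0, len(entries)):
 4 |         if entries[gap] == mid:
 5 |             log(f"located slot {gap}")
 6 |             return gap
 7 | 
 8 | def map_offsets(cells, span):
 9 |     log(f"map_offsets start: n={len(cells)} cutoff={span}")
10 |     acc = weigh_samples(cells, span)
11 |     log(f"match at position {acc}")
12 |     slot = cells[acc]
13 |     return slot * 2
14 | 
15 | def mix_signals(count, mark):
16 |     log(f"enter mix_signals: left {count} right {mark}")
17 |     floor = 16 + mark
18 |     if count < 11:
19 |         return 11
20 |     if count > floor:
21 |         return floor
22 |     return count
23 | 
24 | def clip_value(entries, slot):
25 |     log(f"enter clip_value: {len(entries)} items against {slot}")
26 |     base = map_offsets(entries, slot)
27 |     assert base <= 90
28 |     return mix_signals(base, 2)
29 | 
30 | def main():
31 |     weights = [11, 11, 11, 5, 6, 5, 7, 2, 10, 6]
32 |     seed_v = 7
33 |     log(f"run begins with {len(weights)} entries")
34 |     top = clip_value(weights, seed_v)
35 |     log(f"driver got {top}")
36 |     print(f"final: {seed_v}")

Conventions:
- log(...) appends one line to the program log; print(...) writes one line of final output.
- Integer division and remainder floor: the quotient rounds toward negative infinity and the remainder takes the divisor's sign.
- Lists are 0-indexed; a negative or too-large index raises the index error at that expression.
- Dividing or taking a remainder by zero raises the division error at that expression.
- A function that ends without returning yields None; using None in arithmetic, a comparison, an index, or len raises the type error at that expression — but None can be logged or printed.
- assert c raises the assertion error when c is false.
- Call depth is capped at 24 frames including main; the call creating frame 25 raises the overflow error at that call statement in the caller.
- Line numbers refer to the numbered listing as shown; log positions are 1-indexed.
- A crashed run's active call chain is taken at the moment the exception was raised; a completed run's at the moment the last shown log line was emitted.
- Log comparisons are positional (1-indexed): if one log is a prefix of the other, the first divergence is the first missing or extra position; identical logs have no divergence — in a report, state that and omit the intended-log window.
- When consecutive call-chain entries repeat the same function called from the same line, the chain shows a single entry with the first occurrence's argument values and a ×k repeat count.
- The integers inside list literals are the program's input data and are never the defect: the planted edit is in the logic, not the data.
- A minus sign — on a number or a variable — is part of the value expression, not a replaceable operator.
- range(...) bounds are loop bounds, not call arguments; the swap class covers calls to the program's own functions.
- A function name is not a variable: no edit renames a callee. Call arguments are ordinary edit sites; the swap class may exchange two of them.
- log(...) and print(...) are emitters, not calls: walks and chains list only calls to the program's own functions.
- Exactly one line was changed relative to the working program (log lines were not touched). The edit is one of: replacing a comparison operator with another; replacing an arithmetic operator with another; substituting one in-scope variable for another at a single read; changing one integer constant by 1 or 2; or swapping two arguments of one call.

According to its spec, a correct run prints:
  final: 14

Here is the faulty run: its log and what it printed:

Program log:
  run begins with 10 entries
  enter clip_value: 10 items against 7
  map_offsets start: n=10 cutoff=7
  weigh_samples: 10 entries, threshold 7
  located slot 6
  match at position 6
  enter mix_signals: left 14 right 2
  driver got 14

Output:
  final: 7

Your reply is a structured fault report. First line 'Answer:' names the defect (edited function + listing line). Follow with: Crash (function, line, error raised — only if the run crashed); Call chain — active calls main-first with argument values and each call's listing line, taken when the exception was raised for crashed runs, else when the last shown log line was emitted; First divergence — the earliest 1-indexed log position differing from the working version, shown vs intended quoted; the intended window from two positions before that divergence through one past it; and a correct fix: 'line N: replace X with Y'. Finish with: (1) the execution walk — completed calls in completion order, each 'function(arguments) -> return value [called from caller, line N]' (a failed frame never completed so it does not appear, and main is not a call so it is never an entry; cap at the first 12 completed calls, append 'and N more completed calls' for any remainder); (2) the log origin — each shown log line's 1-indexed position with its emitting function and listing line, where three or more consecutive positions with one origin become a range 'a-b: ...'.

Answer: the defect is in main at line 36.
Core observation: The logs agree in full; only the final output differs.
Call chain: main.
First divergence: none — the logs agree in full.
Execution walk:
  weigh_samples([11, 11, 11, 5, 6, 5, 7, 2, 10, 6], 7) -> 6  [called from map_offsets, line 10]
  map_offsets([11, 11, 11, 5, 6, 5, 7, 2, 10, 6], 7) -> 14  [called from clip_value, line 26]
  mix_signals(14, 2) -> 14  [called from clip_value, line 28]
  clip_value([11, 11, 11, 5, 6, 5, 7, 2, 10, 6], 7) -> 14  [called from main, line 34]
Log origins:
  1: emitted by main (line 33)
  2: emitted by clip_value (line 25)
  3: emitted by map_offsets (line 9)
  4: emitted by weigh_samples (line 2)
  5: emitted by weigh_samples (line 5)
  6: emitted by map_offsets (line 11)
  7: emitted by mix_signals (line 16)
  8: emitted by main (line 35)
A correct fix: line 36: replace `seed_v` with `top`.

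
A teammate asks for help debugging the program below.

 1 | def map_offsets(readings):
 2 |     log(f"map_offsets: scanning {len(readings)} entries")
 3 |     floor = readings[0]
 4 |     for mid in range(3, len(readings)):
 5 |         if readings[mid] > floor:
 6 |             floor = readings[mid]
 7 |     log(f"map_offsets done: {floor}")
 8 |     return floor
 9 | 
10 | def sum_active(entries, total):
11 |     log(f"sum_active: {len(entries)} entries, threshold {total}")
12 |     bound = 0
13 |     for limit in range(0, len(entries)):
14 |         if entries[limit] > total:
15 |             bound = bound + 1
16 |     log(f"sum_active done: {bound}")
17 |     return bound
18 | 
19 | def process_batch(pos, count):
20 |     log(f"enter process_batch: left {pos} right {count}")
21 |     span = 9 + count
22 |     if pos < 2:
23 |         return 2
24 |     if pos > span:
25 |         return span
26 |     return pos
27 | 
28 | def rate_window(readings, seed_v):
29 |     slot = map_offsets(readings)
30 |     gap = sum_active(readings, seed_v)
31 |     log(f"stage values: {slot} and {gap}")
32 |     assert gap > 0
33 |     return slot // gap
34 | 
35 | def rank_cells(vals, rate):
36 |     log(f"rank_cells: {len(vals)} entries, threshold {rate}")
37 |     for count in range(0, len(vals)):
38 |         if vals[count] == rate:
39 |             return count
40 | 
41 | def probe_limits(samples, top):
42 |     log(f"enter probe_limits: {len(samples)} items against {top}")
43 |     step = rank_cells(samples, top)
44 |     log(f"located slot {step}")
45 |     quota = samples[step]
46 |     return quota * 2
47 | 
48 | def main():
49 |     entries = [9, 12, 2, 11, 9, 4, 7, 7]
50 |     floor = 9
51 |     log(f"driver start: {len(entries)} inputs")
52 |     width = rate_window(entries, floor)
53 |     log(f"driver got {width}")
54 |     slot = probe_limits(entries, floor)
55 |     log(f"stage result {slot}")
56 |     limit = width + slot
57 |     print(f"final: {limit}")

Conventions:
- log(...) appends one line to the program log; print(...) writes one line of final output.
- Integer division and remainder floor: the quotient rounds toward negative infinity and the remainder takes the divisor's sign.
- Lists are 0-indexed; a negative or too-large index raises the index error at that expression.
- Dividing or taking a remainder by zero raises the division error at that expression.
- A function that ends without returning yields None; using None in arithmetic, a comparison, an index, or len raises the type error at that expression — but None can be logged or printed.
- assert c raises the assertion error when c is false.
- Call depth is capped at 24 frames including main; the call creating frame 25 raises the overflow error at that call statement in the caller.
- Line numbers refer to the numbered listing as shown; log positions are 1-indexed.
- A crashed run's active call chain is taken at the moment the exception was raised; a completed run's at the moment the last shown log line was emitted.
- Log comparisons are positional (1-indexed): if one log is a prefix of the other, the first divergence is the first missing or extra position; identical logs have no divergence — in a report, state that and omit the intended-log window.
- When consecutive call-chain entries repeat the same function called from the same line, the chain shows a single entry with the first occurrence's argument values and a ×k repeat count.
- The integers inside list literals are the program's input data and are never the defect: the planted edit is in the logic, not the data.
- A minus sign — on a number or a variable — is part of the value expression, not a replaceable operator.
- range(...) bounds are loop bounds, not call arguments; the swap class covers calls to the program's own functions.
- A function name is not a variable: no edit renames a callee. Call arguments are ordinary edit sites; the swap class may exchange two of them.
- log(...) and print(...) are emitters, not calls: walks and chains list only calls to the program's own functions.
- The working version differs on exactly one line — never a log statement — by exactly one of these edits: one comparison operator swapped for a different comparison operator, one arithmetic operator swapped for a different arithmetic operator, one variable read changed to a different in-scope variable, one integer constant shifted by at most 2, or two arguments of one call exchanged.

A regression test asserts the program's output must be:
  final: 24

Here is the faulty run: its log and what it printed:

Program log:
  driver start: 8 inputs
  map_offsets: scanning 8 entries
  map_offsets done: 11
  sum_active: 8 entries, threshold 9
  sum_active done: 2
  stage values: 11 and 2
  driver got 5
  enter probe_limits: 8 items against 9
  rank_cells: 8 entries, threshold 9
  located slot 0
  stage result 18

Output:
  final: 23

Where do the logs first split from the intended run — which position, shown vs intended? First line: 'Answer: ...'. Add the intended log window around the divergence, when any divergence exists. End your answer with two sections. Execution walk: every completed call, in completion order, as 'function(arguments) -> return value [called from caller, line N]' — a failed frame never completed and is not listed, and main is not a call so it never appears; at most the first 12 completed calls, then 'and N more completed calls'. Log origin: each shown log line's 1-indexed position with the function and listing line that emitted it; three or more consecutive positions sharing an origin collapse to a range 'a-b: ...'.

Answer: position 3 — the shown line 'map_offsets done: 11' should read 'map_offsets done: 12'.
Intended log window:
  1: driver start: 8 inputs
  2: map_offsets: scanning 8 entries
  3: map_offsets done: 12
  4: sum_active: 8 entries, threshold 9
Execution walk:
  map_offsets([9, 12, 2, 11, 9, 4, 7, 7]) -> 11  [called from rate_window, line 29]
  sum_active([9, 12, 2, 11, 9, 4, 7, 7], 9) -> 2  [called from rate_window, line 30]
  rate_window([9, 12, 2, 11, 9, 4, 7, 7], 9) -> 5  [called from main, line 52]
  rank_cells([9, 12, 2, 11, 9, 4, 7, 7], 9) -> 0  [called from probe_limits, line 43]
  probe_limits([9, 12, 2, 11, 9, 4, 7, 7], 9) -> 18  [called from main, line 54]
Origin of each log line:
  1: from main, line 51
  2: from map_offsets, line 2
  3: from map_offsets, line 7
  4: from sum_active, line 11
  5: from sum_active, line 16
  6: from rate_window, line 31
  7: from main, line 53
  8: from probe_limits, line 42
  9: from rank_cells, line 36
  10: from probe_limits, line 44
  11: from main, line 55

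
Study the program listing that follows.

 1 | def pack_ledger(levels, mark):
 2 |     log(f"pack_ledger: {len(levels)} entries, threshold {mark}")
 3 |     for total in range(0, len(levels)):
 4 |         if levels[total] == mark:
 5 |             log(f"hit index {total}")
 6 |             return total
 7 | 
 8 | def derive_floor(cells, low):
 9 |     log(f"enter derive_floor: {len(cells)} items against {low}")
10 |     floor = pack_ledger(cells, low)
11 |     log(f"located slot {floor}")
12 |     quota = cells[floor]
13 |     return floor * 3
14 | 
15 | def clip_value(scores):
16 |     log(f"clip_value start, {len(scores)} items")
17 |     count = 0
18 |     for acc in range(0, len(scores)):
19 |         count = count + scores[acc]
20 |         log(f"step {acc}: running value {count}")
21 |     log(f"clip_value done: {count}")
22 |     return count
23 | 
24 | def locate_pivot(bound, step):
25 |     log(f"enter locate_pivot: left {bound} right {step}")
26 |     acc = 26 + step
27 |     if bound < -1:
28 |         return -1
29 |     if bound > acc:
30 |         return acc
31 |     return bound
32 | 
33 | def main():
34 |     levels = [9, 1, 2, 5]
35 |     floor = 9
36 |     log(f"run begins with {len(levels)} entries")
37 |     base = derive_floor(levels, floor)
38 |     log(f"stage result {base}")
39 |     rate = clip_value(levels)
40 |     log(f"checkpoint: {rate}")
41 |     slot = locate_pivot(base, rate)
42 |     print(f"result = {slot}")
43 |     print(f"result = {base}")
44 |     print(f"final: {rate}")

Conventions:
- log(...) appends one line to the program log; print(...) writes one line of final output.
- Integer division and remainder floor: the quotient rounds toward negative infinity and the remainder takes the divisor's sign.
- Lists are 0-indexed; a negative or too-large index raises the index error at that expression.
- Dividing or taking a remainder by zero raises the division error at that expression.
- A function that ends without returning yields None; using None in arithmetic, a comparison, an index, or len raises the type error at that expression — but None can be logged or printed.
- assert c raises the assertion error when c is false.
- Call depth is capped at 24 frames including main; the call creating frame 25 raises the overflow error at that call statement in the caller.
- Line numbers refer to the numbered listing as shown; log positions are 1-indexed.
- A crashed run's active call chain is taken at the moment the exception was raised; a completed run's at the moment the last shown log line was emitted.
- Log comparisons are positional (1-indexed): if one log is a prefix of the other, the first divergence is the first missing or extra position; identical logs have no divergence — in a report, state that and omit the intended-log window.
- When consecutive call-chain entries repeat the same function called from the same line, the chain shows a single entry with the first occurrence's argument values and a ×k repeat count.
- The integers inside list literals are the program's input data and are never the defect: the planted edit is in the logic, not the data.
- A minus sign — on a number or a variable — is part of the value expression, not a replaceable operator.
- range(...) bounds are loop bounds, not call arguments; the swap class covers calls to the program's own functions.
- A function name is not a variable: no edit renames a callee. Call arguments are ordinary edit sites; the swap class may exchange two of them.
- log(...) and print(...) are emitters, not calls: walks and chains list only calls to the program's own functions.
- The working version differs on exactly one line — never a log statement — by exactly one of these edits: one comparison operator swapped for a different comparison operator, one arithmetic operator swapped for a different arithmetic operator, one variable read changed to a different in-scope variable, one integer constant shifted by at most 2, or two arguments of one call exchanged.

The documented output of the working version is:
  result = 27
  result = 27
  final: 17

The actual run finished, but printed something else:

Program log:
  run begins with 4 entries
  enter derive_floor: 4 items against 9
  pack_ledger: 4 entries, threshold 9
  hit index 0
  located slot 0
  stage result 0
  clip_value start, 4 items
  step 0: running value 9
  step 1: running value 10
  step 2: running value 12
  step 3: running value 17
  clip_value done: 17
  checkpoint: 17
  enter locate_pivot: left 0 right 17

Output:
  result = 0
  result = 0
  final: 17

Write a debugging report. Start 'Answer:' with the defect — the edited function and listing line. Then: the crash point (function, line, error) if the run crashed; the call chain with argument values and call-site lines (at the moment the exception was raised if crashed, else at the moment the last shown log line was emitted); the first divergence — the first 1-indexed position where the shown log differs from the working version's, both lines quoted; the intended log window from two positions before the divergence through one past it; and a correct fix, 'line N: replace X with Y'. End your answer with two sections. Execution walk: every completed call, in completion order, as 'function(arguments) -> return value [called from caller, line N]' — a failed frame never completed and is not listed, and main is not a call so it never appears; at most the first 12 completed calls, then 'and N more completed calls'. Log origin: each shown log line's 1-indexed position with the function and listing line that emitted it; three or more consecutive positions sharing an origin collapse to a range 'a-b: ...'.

Answer: the defect is in derive_floor at line 13.
The tell: At log position 6 the runs split — shown 'stage result 0', but the working version logs 'stage result 27'.
Call chain: main -> locate_pivot(0, 17) (called at line 41).
First divergence: position 6 — shown 'stage result 0', intended 'stage result 27'.
Intended log window:
  4: hit index 0
  5: located slot 0
  6: stage result 27
  7: clip_value start, 4 items
Execution walk:
  pack_ledger([9, 1, 2, 5], 9) -> 0  [called from derive_floor, line 10]
  derive_floor([9, 1, 2, 5], 9) -> 0  [called from main, line 37]
  clip_value([9, 1, 2, 5]) -> 17  [called from main, line 39]
  locate_pivot(0, 17) -> 0  [called from main, line 41]
Origin of each log line:
  1: from main, line 36
  2: from derive_floor, line 9
  3: from pack_ledger, line 2
  4: from pack_ledger, line 5
  5: from derive_floor, line 11
  6: from main, line 38
  7: from clip_value, line 16
  8-11: from clip_value, line 20
  12: from clip_value, line 21
  13: from main, line 40
  14: from locate_pivot, line 25
A correct fix: line 13: replace `floor` with `quota`.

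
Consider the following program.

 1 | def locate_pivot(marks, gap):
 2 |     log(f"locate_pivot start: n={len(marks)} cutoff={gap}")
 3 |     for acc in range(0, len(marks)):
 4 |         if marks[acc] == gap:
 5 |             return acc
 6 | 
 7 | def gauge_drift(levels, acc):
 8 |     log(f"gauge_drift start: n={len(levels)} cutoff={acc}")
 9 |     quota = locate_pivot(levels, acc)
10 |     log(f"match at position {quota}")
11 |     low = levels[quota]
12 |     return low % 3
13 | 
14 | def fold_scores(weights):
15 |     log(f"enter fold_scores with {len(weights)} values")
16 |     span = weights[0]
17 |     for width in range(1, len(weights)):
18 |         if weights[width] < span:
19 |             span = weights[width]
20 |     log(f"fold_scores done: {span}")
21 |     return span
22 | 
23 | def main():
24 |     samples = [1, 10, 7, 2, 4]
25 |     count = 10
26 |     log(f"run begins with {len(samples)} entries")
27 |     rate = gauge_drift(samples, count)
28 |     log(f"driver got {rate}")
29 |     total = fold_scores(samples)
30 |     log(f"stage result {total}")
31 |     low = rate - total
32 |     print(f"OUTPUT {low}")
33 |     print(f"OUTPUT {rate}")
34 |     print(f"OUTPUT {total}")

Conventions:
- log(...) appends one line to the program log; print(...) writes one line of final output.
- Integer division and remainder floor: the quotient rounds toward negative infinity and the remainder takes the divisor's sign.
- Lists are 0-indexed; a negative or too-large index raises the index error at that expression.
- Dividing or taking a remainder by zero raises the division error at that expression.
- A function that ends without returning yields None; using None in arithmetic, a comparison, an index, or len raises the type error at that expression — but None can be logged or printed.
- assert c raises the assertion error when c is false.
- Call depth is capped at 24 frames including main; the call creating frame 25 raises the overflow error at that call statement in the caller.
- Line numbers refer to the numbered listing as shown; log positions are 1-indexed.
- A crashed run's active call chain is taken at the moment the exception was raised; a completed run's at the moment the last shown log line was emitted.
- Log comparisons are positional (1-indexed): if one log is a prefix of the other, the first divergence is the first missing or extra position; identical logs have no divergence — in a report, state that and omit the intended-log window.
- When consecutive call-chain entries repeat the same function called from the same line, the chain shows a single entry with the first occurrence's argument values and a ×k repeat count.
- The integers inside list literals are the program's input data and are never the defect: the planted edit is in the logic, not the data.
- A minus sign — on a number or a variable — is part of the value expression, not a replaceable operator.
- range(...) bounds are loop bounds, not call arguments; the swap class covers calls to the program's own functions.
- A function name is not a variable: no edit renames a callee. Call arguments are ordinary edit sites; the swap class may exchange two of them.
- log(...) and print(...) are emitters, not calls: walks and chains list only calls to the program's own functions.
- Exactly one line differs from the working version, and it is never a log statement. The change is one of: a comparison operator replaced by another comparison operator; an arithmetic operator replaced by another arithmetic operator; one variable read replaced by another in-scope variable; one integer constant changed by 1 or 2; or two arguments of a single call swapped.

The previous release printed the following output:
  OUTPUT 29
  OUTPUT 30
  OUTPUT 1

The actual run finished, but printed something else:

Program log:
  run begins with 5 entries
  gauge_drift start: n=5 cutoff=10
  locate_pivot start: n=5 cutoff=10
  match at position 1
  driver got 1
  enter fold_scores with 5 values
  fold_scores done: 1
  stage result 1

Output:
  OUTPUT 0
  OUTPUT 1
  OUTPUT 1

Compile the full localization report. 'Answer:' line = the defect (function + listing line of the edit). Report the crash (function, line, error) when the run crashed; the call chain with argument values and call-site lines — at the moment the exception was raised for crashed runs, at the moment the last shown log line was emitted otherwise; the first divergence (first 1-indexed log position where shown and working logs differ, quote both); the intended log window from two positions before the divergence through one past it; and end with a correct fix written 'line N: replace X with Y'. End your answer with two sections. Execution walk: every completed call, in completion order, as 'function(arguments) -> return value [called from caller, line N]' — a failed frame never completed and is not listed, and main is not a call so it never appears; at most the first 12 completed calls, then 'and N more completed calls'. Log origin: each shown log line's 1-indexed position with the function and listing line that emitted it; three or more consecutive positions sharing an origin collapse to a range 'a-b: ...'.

Answer: the defect is in gauge_drift at line 12.
Key fact: Everything matches until log position 5, which reads 'driver got 1' in place of 'driver got 30'.
Call chain: main.
First divergence: at position 5 the run shows 'driver got 1' where the working version logs 'driver got 30'.
Intended log window:
  3: locate_pivot start: n=5 cutoff=10
  4: match at position 1
  5: driver got 30
  6: enter fold_scores with 5 values
Execution walk:
  locate_pivot([1, 10, 7, 2, 4], 10) -> 1  [called from gauge_drift, line 9]
  gauge_drift([1, 10, 7, 2, 4], 10) -> 1  [called from main, line 27]
  fold_scores([1, 10, 7, 2, 4]) -> 1  [called from main, line 29]
Log origins:
  1 — main, line 26
  2 — gauge_drift, line 8
  3 — locate_pivot, line 2
  4 — gauge_drift, line 10
  5 — main, line 28
  6 — fold_scores, line 15
  7 — fold_scores, line 20
  8 — main, line 30
A correct fix: line 12: replace `%` with `*`.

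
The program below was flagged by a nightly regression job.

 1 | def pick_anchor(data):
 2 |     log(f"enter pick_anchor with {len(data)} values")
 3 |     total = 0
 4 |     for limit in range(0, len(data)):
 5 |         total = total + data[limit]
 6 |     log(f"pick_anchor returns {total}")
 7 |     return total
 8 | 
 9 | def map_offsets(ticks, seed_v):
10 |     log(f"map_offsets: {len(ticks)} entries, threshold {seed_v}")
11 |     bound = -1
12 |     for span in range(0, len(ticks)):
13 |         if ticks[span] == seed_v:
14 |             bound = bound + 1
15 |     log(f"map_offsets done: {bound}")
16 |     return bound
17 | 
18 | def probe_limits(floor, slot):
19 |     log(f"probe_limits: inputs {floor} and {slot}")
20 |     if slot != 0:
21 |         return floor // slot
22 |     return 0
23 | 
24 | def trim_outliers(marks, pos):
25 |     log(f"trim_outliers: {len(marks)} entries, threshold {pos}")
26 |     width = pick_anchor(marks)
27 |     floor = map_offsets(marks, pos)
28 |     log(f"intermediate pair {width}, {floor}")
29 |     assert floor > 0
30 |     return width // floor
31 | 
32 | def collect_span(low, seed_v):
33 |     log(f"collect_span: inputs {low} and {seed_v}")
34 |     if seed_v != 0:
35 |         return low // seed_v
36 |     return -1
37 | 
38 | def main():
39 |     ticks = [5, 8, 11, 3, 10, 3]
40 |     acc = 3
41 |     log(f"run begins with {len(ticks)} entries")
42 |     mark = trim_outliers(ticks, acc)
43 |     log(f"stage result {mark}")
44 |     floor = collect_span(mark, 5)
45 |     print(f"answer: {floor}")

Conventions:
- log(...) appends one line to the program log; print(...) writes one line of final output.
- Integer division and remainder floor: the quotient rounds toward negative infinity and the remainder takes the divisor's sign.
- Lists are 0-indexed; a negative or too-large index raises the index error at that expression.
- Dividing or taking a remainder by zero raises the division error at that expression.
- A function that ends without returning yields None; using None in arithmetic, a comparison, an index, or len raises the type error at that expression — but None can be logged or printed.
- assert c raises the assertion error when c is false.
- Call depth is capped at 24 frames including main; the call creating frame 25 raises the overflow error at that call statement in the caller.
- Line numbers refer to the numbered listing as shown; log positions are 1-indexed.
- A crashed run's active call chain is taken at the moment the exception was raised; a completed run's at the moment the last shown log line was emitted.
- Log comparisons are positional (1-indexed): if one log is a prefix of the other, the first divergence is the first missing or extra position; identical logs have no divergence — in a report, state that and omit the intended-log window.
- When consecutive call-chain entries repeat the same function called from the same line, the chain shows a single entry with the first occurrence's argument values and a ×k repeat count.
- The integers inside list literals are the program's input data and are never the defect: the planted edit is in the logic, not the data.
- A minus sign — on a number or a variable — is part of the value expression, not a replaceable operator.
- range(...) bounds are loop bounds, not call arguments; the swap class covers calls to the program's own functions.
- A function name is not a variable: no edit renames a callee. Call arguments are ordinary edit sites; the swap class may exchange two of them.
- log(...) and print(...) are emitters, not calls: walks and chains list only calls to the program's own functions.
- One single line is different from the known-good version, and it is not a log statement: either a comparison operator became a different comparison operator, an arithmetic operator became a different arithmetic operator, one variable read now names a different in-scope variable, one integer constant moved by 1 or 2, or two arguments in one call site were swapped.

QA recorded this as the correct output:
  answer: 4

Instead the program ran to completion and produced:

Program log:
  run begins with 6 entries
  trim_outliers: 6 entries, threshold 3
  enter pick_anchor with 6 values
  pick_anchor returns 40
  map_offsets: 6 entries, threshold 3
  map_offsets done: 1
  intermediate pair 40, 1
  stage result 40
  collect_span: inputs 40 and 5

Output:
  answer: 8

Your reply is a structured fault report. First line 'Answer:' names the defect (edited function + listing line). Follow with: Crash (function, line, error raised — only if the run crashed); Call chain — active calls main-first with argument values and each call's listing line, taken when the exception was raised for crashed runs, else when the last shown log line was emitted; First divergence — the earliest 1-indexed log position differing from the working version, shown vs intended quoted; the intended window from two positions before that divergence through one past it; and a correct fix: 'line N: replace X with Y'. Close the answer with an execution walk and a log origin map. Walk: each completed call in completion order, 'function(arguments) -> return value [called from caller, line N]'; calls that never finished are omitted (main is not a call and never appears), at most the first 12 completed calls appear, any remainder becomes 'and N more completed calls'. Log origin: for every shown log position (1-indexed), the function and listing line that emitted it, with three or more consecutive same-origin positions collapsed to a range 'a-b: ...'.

Answer: the defect is in map_offsets at line 11.
Key fact: At log position 6 the runs split — shown 'map_offsets done: 1', but the working version logs 'map_offsets done: 2'.
Call chain: main -> collect_span(40, 5) (called at line 44).
First divergence: at position 6 the run shows 'map_offsets done: 1' where the working version logs 'map_offsets done: 2'.
Intended log window:
  4: pick_anchor returns 40
  5: map_offsets: 6 entries, threshold 3
  6: map_offsets done: 2
  7: intermediate pair 40, 2
Execution walk:
  pick_anchor([5, 8, 11, 3, 10, 3]) -> 40  [called from trim_outliers, line 26]
  map_offsets([5, 8, 11, 3, 10, 3], 3) -> 1  [called from trim_outliers, line 27]
  trim_outliers([5, 8, 11, 3, 10, 3], 3) -> 40  [called from main, line 42]
  collect_span(40, 5) -> 8  [called from main, line 44]
Origin of each log line:
  1: logged in main at line 41
  2: logged in trim_outliers at line 25
  3: logged in pick_anchor at line 2
  4: logged in pick_anchor at line 6
  5: logged in map_offsets at line 10
  6: logged in map_offsets at line 15
  7: logged in trim_outliers at line 28
  8: logged in main at line 43
  9: logged in collect_span at line 33
A correct fix: line 11: replace `-1` with `0`.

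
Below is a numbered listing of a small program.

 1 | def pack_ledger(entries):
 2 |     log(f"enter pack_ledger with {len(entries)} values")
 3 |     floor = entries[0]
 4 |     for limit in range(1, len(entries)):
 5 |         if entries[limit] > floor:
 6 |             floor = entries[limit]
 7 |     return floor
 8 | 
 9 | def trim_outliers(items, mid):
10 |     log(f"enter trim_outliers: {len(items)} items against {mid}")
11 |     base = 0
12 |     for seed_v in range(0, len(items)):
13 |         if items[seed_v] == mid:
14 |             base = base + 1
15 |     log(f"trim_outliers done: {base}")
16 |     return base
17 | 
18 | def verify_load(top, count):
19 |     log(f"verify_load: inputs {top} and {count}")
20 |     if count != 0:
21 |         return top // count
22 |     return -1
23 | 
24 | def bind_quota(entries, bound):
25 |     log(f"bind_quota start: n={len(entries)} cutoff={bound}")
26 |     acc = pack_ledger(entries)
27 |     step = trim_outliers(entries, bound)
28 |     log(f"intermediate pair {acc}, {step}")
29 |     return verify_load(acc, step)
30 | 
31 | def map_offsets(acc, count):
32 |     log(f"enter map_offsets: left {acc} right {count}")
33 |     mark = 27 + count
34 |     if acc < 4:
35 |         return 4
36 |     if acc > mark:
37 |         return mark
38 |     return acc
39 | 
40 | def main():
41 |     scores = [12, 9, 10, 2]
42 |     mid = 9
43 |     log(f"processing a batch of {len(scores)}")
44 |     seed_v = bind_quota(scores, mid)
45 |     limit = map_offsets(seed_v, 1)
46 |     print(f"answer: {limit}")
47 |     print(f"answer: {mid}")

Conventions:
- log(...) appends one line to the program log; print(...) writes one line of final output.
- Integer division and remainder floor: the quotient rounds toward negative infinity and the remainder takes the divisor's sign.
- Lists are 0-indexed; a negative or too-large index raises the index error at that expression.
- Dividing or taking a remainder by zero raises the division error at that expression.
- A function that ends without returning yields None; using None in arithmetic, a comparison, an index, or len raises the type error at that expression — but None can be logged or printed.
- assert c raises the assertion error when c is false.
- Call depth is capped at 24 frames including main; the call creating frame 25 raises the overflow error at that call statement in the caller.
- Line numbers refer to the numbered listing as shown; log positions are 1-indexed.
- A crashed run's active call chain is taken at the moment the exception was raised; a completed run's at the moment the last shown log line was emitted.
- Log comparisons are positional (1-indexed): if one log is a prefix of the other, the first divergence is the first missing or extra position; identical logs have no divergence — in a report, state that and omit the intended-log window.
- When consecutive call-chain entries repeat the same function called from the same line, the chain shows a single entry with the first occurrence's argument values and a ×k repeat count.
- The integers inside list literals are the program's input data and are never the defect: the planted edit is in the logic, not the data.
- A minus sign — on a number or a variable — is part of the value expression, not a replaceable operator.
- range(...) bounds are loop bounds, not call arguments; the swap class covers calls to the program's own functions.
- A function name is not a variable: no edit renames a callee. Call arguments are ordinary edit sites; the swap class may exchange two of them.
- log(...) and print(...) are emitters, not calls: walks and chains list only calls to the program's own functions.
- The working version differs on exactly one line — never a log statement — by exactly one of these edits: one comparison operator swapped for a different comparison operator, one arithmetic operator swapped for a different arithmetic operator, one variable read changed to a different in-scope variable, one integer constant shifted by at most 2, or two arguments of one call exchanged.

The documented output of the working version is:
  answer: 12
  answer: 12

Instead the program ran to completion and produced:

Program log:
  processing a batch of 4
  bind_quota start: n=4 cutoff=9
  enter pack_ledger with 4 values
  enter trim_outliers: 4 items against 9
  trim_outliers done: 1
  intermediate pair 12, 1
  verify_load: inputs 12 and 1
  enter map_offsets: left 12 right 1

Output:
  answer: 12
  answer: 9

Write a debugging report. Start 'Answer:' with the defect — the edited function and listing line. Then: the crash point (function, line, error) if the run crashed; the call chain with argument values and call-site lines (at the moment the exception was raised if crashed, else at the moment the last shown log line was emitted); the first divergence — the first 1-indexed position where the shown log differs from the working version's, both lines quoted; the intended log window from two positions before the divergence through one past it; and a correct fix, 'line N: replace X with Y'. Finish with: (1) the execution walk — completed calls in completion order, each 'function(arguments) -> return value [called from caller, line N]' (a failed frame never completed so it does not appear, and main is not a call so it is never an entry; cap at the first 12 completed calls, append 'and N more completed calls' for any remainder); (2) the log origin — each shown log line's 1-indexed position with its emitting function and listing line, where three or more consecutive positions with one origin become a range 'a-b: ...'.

Answer: the defect is in main at line 47.
Key observation: Nothing in the log betrays the bug — only the output does.
Call chain: main -> map_offsets(12, 1) (called at line 45).
First divergence: none (the log streams are identical).
Execution walk:
  pack_ledger([12, 9, 10, 2]) -> 12  [called from bind_quota, line 26]
  trim_outliers([12, 9, 10, 2], 9) -> 1  [called from bind_quota, line 27]
  verify_load(12, 1) -> 12  [called from bind_quota, line 29]
  bind_quota([12, 9, 10, 2], 9) -> 12  [called from main, line 44]
  map_offsets(12, 1) -> 12  [called from main, line 45]
Log line origins:
  1: emitted by main (line 43)
  2: emitted by bind_quota (line 25)
  3: emitted by pack_ledger (line 2)
  4: emitted by trim_outliers (line 10)
  5: emitted by trim_outliers (line 15)
  6: emitted by bind_quota (line 28)
  7: emitted by verify_load (line 19)
  8: emitted by map_offsets (line 32)
A correct fix: line 47: replace `mid` with `seed_v`.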